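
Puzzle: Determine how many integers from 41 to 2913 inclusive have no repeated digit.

1662

The integers in [41, 2913] that have no repeated digit: 41, 42, 43, 45, 46, 47, …, 2910, 2913.
1662 qualify.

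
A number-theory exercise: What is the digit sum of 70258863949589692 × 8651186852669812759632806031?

186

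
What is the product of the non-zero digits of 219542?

720

2×1×9×5×4×2 = 720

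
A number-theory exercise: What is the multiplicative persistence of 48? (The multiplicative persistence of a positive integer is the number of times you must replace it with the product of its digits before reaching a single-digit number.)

2

48 → 32 → 6 (2 steps)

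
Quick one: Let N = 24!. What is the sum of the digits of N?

24! = 620448401733239439360000
Sum of its 24 digits: 81.

81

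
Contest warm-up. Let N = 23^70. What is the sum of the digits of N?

409

23^70 = 209386424652304064049051461204995116953510089281143424135257228513176887924733660903369498848049
Sum of its 96 digits: 409.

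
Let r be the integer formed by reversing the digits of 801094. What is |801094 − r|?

310986

Reverse of 801094 is 490108.
|801094 − 490108| = 310986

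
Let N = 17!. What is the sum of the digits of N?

63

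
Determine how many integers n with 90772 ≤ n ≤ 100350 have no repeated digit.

The integers in [90772, 100350] that have no repeated digit: 90781, 90782, 90783, 90784, 90785, 90786, …, 98764, 98765.
2736 qualify.

2736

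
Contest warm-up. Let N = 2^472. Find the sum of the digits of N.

700

2^472 = 12194330274671844653834364178879555881830461494785043558043581873536608354764709453594945715091765512343073949692994620685343654997219864477696
Sum of its 143 digits: 700.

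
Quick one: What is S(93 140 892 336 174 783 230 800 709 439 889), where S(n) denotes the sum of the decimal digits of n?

9+3+1+4+0+8+9+2+3+3+6+1+7+4+7+8+3+2+3+0+8+0+0+7+0+9+4+3+9+8+8+9 = 148

148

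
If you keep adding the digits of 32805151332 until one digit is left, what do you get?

6

3+2+8+0+5+1+5+1+3+3+2 = 33
3+3 = 6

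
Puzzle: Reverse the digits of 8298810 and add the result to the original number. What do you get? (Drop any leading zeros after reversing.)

8487738

Reverse of 8298810 is 188928.
8298810 + 188928 = 8487738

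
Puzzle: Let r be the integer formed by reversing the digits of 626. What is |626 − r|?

Reverse of 626 is 626.
|626 − 626| = 0

0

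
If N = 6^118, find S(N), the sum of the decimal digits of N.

6^118 = 66351011093336388265483390047725918911928587773465486323390644426653600903401882873197756416
Sum of its 92 digits: 414.

414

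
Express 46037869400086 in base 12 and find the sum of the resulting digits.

46037869400086 in base 12 is 51B654539055A.
Digit sum: 5+1+11+6+5+4+5+3+9+0+5+5+10 = 69.

69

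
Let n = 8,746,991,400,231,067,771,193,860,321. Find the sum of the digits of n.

8+7+4+6+9+9+1+4+0+0+2+3+1+0+6+7+7+7+1+1+9+3+8+6+0+3+2+1 = 115

115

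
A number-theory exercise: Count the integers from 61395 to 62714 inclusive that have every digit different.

432

The integers in [61395, 62714] that have every digit different: 61395, 61397, 61398, 61402, 61403, 61405, …, 62713, 62714.
432 qualify.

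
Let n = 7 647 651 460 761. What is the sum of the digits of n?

60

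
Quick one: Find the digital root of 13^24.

The digital root of n equals n mod 9 (or 9 when 9 | n), so we need 13^24 mod 9.
13^24 ≡ 1 (mod 9), so the digital root is 1.

1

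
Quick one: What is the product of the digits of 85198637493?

8×5×1×9×8×6×3×7×4×9×3 = 39191040

39191040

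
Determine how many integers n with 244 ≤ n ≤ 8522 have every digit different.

4373

The integers in [244, 8522] that have every digit different: 245, 246, 247, 248, 249, 250, …, 8520, 8521.
4373 qualify.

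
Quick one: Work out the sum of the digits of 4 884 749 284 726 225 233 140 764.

112

4+8+8+4+7+4+9+2+8+4+7+2+6+2+2+5+2+3+3+1+4+0+7+6+4 = 112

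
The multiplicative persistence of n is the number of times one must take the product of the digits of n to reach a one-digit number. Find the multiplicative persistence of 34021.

1

34021 → 0 (1 step)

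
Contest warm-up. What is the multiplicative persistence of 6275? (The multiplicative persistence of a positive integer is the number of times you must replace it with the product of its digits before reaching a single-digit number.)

6275 → 420 → 0 (2 steps)

2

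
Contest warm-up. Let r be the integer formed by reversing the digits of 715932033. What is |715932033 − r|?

Reverse of 715932033 is 330239517.
|715932033 − 330239517| = 385692516

385692516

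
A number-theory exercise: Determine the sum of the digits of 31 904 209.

3+1+9+0+4+2+0+9 = 28

28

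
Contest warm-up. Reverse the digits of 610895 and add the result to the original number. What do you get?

Reverse of 610895 is 598016.
610895 + 598016 = 1208911

1208911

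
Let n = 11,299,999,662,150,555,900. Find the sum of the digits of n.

93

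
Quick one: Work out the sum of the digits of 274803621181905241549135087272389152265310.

2+7+4+8+0+3+6+2+1+1+8+1+9+0+5+2+4+1+5+4+9+1+3+5+0+8+7+2+7+2+3+8+9+1+5+2+2+6+5+3+1+0 = 162

162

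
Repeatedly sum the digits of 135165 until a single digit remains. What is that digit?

3

1+3+5+1+6+5 = 21
2+1 = 3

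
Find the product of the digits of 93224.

432

9×3×2×2×4 = 432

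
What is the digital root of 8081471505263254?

7

8+0+8+1+4+7+1+5+0+5+2+6+3+2+5+4 = 61
6+1 = 7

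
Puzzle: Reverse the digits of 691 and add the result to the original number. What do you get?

887

Reverse of 691 is 196.
691 + 196 = 887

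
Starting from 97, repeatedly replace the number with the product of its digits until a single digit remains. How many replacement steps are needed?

97 → 63 → 18 → 8 (3 steps)

3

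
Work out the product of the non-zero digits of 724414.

7×2×4×4×1×4 = 896

896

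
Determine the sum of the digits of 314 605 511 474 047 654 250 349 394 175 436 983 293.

166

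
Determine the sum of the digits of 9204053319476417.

65

9+2+0+4+0+5+3+3+1+9+4+7+6+4+1+7 = 65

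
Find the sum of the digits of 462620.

20

4+6+2+6+2+0 = 20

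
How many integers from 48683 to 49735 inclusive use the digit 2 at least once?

The integers in [48683, 49735] that use the digit 2 at least once: 48692, 48702, 48712, 48720, 48721, 48722, …, 49729, 49732.
285 qualify.

285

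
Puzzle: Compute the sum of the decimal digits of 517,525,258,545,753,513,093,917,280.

117

5+1+7+5+2+5+2+5+8+5+4+5+7+5+3+5+1+3+0+9+3+9+1+7+2+8+0 = 117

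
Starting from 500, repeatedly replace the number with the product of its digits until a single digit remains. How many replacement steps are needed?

500 → 0 (1 step)

1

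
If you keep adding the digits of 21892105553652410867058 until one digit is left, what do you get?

3

2+1+8+9+2+1+0+5+5+5+3+6+5+2+4+1+0+8+6+7+0+5+8 = 93
9+3 = 12
1+2 = 3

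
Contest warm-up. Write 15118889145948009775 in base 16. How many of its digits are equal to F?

15118889145948009775 in base 16 is D1D115932EBD752F.
The digit F appears 1 time.

1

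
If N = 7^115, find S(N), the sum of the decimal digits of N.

7^115 = 15355876181909280421724151687580911741041895655149613132104515881830657073678671819100413262089943
Sum of its 98 digits: 412.

412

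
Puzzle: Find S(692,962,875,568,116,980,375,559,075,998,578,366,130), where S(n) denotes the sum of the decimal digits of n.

209

6+9+2+9+6+2+8+7+5+5+6+8+1+1+6+9+8+0+3+7+5+5+5+9+0+7+5+9+9+8+5+7+8+3+6+6+1+3+0 = 209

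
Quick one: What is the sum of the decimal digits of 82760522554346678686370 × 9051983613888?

165

82760522554346678686370 × 9051983613888 = 749146894038754381418257457128306560
Sum of its 36 digits: 165.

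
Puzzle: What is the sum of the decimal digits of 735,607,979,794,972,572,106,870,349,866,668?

183

7+3+5+6+0+7+9+7+9+7+9+4+9+7+2+5+7+2+1+0+6+8+7+0+3+4+9+8+6+6+6+6+8 = 183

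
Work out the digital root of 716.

5

7+1+6 = 14
1+4 = 5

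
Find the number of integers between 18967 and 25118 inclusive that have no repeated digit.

1735

The integers in [18967, 25118] that have no repeated digit: 18967, 18970, 18972, 18973, 18974, 18975, …, 25108, 25109.
1735 qualify.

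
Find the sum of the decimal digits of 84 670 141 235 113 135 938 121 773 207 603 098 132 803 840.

160

8+4+6+7+0+1+4+1+2+3+5+1+1+3+1+3+5+9+3+8+1+2+1+7+7+3+2+0+7+6+0+3+0+9+8+1+3+2+8+0+3+8+4+0 = 160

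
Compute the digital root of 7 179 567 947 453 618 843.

7+1+7+9+5+6+7+9+4+7+4+5+3+6+1+8+8+4+3 = 104
1+0+4 = 5
(Equivalently, 7 179 567 947 453 618 843 mod 9 = 5.)

5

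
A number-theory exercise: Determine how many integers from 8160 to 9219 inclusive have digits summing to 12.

15

The integers in [8160, 9219] that have digits summing to 12: 8202, 8211, 8220, 8301, 8310, 8400, …, 9201, 9210.
15 qualify.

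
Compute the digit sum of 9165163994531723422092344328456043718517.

9+1+6+5+1+6+3+9+9+4+5+3+1+7+2+3+4+2+2+0+9+2+3+4+4+3+2+8+4+5+6+0+4+3+7+1+8+5+1+7 = 168

168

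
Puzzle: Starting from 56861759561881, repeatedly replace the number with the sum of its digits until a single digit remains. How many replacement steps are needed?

3

56861759561881 → 76 → 13 → 4 (3 steps)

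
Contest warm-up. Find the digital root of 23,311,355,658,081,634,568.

2+3+3+1+1+3+5+5+6+5+8+0+8+1+6+3+4+5+6+8 = 83
8+3 = 11
1+1 = 2
(Equivalently, 23,311,355,658,081,634,568 mod 9 = 2.)

2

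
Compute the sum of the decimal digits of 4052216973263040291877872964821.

135

4+0+5+2+2+1+6+9+7+3+2+6+3+0+4+0+2+9+1+8+7+7+8+7+2+9+6+4+8+2+1 = 135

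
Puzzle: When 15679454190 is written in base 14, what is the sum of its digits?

62

15679454190 in base 14 is A8A570B38.
Digit sum: 10+8+10+5+7+0+11+3+8 = 62.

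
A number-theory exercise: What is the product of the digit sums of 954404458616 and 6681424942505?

3136

S(954404458616) = 9+5+4+4+0+4+4+5+8+6+1+6 = 56.
S(6681424942505) = 6+6+8+1+4+2+4+9+4+2+5+0+5 = 56.
56 · 56 = 3136.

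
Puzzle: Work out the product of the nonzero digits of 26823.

576

2×6×8×2×3 = 576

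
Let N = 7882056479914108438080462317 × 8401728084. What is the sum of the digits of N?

7882056479914108438080462317 × 8401728084 = 66222895286968546772041995300442610628
Sum of its 38 digits: 174.

174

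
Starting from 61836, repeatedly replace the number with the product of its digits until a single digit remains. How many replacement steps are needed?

4

61836 → 864 → 192 → 18 → 8 (4 steps)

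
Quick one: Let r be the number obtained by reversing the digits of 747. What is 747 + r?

1494

Reverse of 747 is 747.
747 + 747 = 1494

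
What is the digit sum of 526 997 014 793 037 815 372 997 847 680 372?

168

5+2+6+9+9+7+0+1+4+7+9+3+0+3+7+8+1+5+3+7+2+9+9+7+8+4+7+6+8+0+3+7+2 = 168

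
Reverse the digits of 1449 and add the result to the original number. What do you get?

Reverse of 1449 is 9441.
1449 + 9441 = 10890

10890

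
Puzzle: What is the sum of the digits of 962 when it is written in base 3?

962 in base 3 is 1022122.
Digit sum: 1+0+2+2+1+2+2 = 10.

10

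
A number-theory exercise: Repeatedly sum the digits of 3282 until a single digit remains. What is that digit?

6

3+2+8+2 = 15
1+5 = 6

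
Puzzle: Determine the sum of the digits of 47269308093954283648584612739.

4+7+2+6+9+3+0+8+0+9+3+9+5+4+2+8+3+6+4+8+5+8+4+6+1+2+7+3+9 = 145

145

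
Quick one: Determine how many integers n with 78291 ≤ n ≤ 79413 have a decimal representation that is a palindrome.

11

The integers in [78291, 79413] that have a decimal representation that is a palindrome: 78387, 78487, 78587, 78687, 78787, 78887, …, 79297, 79397.
11 qualify.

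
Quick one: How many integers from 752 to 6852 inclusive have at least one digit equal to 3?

2374

The integers in [752, 6852] that have at least one digit equal to 3: 753, 763, 773, 783, 793, 803, …, 6839, 6843.
2374 qualify.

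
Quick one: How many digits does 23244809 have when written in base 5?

23244809 in base 5 is 21422313214, which has 11 digits.

11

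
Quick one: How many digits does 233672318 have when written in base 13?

233672318 in base 13 is 39546959, which has 8 digits.

8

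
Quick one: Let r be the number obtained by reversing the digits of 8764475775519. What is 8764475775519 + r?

17920251520197

Reverse of 8764475775519 is 9155775744678.
8764475775519 + 9155775744678 = 17920251520197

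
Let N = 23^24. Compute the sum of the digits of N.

154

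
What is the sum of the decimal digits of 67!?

67! = 36471110918188685288249859096605464427167635314049524593701628500267962436943872000000000000000
Sum of its 95 digits: 369.

369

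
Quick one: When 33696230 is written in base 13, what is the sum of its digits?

33696230 in base 13 is 6C9A4C9.
Digit sum: 6+12+9+10+4+12+9 = 62.

62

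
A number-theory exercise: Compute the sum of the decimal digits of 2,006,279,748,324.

54

2+0+0+6+2+7+9+7+4+8+3+2+4 = 54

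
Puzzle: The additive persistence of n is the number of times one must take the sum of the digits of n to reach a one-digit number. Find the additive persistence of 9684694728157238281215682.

9684694728157238281215682 → 124 → 7 (2 steps)

2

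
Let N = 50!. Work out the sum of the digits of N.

50! = 30414093201713378043612608166064768844377641568960512000000000000
Sum of its 65 digits: 216.

216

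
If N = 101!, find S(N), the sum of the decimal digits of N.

101! = 9425947759838359420851623124482936749562312794702543768327889353416977599316221476503087861591808346911623490003549599583369706302603264000000000000000000000000
Sum of its 160 digits: 639.

639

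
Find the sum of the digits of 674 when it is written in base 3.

10

674 in base 3 is 220222.
Digit sum: 2+2+0+2+2+2 = 10.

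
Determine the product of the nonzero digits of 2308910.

2×3×8×9×1 = 432

432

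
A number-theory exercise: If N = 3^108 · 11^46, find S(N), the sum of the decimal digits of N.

396

3^108 · 11^46 = 2711184213161244425646337620470170663297661381529232815534039279480327697892435490027435409310480121
Sum of its 100 digits: 396.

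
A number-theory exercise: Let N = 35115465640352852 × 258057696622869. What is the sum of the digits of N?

35115465640352852 × 258057696622869 = 9061816178988956582089932572388
Sum of its 31 digits: 171.

171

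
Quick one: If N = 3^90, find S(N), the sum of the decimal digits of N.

3^90 = 8727963568087712425891397479476727340041449
Sum of its 43 digits: 216.

216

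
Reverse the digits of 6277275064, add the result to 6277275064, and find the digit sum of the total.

38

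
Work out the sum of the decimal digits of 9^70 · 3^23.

360

9^70 · 3^23 = 589881151426658740854227725580736348849310352832644300781946246613899173590427
Sum of its 78 digits: 360.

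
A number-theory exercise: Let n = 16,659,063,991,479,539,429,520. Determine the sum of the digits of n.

1+6+6+5+9+0+6+3+9+9+1+4+7+9+5+3+9+4+2+9+5+2+0 = 114

114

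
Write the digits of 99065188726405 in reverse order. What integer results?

50462788156099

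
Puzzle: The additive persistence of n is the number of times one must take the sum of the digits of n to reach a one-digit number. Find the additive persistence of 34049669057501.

3

34049669057501 → 59 → 14 → 5 (3 steps)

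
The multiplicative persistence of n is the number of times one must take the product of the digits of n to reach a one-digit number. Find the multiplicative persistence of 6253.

6253 → 180 → 0 (2 steps)

2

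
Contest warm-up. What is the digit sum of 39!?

189

39! = 20397882081197443358640281739902897356800000000
Sum of its 47 digits: 189.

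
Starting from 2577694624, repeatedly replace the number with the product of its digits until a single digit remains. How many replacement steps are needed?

2

2577694624 → 5080320 → 0 (2 steps)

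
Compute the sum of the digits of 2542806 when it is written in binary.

12

2542806 in base 2 is 1001101100110011010110.
Digit sum: 1+0+0+1+1+0+1+1+0+0+1+1+0+0+1+1+0+1+0+1+1+0 = 12.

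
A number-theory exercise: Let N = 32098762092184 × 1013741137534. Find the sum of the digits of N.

127

32098762092184 × 1013741137534 = 32539835596763845930434256
Sum of its 26 digits: 127.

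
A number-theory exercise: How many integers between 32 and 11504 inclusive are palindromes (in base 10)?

The integers in [32, 11504] that are palindromes (in base 10): 33, 44, 55, 66, 77, 88, …, 11311, 11411.
202 qualify.

202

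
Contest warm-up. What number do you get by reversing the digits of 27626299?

99262672

Reversing 27626299 gives 99262672.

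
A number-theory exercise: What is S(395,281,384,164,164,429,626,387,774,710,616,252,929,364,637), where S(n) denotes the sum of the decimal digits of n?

209

3+9+5+2+8+1+3+8+4+1+6+4+1+6+4+4+2+9+6+2+6+3+8+7+7+7+4+7+1+0+6+1+6+2+5+2+9+2+9+3+6+4+6+3+7 = 209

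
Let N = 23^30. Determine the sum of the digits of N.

23^30 = 71094348791151363024389554286420996798449
Sum of its 41 digits: 199.

199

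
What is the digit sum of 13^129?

667

13^129 = 499680553067630839963351658374317552193821251713937209756875461838976047371809196632210478391844255200753395200605996813247564267208577972533773
Sum of its 144 digits: 667.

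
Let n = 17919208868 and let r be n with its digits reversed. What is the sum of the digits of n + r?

55

Reversal of 17919208868 is 86880291971; 17919208868 + 86880291971 = 104799500839.
Digit sum of 104799500839: 1+0+4+7+9+9+5+0+0+8+3+9 = 55.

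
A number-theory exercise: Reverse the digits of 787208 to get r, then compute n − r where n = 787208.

-15579

Reverse of 787208 is 802787.
787208 − 802787 = -15579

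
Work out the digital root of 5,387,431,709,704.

4

5+3+8+7+4+3+1+7+0+9+7+0+4 = 58
5+8 = 13
1+3 = 4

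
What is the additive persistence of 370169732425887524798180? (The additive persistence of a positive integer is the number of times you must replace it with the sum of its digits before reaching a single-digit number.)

2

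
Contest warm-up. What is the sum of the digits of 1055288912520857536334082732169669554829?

1+0+5+5+2+8+8+9+1+2+5+2+0+8+5+7+5+3+6+3+3+4+0+8+2+7+3+2+1+6+9+6+6+9+5+5+4+8+2+9 = 184

184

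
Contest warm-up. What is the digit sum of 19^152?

19^152 = 234718512829942168237789115628107386780860072116105768000481772477862155758310125071302105955207593945946527633822564373912246583031582060818244185344964704201522592611528077484453228622686187361
Sum of its 195 digits: 820.

820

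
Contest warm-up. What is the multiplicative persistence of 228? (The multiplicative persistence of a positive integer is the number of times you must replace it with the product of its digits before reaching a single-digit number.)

2

228 → 32 → 6 (2 steps)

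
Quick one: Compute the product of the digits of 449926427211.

4×4×9×9×2×6×4×2×7×2×1×1 = 1741824

1741824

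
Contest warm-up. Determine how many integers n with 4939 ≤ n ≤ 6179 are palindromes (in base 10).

The integers in [4939, 6179] that are palindromes (in base 10): 4994, 5005, 5115, 5225, 5335, 5445, …, 6006, 6116.
13 qualify.

13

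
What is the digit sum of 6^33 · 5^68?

6^33 · 5^68 = 16178995622774594812653958797454833984375000000000000000000000000000000000
Sum of its 74 digits: 225.

225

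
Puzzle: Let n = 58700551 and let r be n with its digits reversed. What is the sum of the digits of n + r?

Reversal of 58700551 is 15500785; 58700551 + 15500785 = 74201336.
Digit sum of 74201336: 7+4+2+0+1+3+3+6 = 26.

26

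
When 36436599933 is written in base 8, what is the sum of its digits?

36436599933 in base 8 is 417362462175.
Digit sum: 4+1+7+3+6+2+4+6+2+1+7+5 = 48.

48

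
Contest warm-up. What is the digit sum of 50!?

50! = 30414093201713378043612608166064768844377641568960512000000000000
Sum of its 65 digits: 216.

216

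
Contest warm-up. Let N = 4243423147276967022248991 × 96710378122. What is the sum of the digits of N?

4243423147276967022248991 × 96710378122 = 410383057104802775383024306442974902
Sum of its 36 digits: 135.

135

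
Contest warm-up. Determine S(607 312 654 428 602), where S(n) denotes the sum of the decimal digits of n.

56

6+0+7+3+1+2+6+5+4+4+2+8+6+0+2 = 56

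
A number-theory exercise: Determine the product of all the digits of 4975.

1260

4×9×7×5 = 1260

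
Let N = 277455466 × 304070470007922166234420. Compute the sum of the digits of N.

136

277455466 × 304070470007922166234420 = 84366013952887068324300466339720
Sum of its 32 digits: 136.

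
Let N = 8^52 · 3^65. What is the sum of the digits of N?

8^52 · 3^65 = 940937723518900652155116213402138967477875235652903084951708692078037248770048
Sum of its 78 digits: 342.

342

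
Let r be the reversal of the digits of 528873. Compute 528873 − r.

150048

Reverse of 528873 is 378825.
528873 − 378825 = 150048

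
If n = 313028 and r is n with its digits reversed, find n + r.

Reverse of 313028 is 820313.
313028 + 820313 = 1133341

1133341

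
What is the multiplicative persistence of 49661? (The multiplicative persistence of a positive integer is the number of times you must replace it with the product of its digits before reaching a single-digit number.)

3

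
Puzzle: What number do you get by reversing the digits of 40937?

Reversing 40937 gives 73904.

73904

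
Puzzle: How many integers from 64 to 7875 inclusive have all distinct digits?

4145

The integers in [64, 7875] that have all distinct digits: 64, 65, 67, 68, 69, 70, …, 7865, 7869.
4145 qualify.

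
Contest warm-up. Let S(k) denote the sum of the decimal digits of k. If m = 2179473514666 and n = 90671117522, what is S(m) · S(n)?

S(2179473514666) = 2+1+7+9+4+7+3+5+1+4+6+6+6 = 61.
S(90671117522) = 9+0+6+7+1+1+1+7+5+2+2 = 41.
61 · 41 = 2501.

2501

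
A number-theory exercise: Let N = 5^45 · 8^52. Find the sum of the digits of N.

143

5^45 · 8^52 = 2596148429267413814265248164610048000000000000000000000000000000000000000000000
Sum of its 79 digits: 143.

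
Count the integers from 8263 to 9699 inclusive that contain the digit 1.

350

The integers in [8263, 9699] that contain the digit 1: 8271, 8281, 8291, 8301, 8310, 8311, …, 9681, 9691.
350 qualify.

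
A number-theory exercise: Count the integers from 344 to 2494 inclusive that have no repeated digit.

1201

The integers in [344, 2494] that have no repeated digit: 345, 346, 347, 348, 349, 350, …, 2491, 2493.
1201 qualify.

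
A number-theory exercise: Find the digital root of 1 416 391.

7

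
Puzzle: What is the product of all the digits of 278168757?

2×7×8×1×6×8×7×5×7 = 1317120

1317120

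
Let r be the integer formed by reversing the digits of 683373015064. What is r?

460510373386

Reversing 683373015064 gives 460510373386.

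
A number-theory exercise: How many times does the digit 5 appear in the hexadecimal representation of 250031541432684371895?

1

250031541432684371895 in base 16 is D8DE27A358A83DFB7.
The digit 5 appears 1 time.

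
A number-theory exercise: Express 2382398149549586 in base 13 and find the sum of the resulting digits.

2382398149549586 in base 13 is 7B346248A4627C.
Digit sum: 7+11+3+4+6+2+4+8+10+4+6+2+7+12 = 86.

86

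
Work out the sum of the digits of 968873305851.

63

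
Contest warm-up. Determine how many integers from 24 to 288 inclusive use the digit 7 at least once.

54

The integers in [24, 288] that use the digit 7 at least once: 27, 37, 47, 57, 67, 70, …, 279, 287.
54 qualify.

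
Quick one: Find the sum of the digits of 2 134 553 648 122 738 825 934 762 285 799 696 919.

2+1+3+4+5+5+3+6+4+8+1+2+2+7+3+8+8+2+5+9+3+4+7+6+2+2+8+5+7+9+9+6+9+6+9+1+9 = 190

190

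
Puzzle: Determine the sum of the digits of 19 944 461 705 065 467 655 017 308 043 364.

1+9+9+4+4+4+6+1+7+0+5+0+6+5+4+6+7+6+5+5+0+1+7+3+0+8+0+4+3+3+6+4 = 133

133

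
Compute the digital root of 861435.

9

8+6+1+4+3+5 = 27
2+7 = 9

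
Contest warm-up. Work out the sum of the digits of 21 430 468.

2+1+4+3+0+4+6+8 = 28

28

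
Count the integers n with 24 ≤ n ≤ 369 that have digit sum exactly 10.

The integers in [24, 369] that have digit sum exactly 10: 28, 37, 46, 55, 64, 73, …, 352, 361.
34 qualify.

34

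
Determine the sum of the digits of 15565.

1+5+5+6+5 = 22

22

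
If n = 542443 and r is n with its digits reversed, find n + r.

Reverse of 542443 is 344245.
542443 + 344245 = 886688

886688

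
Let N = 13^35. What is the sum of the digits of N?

169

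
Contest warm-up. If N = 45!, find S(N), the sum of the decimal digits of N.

45! = 119622220865480194561963161495657715064383733760000000000
Sum of its 57 digits: 207.

207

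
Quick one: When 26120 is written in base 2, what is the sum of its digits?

26120 in base 2 is 110011000001000.
Digit sum: 1+1+0+0+1+1+0+0+0+0+0+1+0+0+0 = 5.

5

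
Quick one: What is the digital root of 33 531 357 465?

9

3+3+5+3+1+3+5+7+4+6+5 = 45
4+5 = 9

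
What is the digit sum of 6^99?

6^99 = 108886437250011817682781711193009636756190618412159145257178661061582856912896
Sum of its 78 digits: 342.

342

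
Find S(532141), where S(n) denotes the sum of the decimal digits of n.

16

5+3+2+1+4+1 = 16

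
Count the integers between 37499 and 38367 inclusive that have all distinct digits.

The integers in [37499, 38367] that have all distinct digits: 37501, 37502, 37504, 37506, 37508, 37509, …, 38296, 38297.
294 qualify.

294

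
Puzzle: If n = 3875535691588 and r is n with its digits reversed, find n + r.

12727501047371

Reverse of 3875535691588 is 8851965355783.
3875535691588 + 8851965355783 = 12727501047371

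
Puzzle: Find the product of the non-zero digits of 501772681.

23520

5×1×7×7×2×6×8×1 = 23520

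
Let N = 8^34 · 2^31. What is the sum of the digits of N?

191

8^34 · 2^31 = 10889035741470030830827987437816582766592
Sum of its 41 digits: 191.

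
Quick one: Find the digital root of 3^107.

9

The digital root of n equals n mod 9 (or 9 when 9 | n), so we need 3^107 mod 9.
3^107 ≡ 0 (mod 9), so the digital root is 9.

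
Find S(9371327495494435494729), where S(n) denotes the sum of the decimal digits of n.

114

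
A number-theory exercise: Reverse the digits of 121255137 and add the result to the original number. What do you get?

Reverse of 121255137 is 731552121.
121255137 + 731552121 = 852807258

852807258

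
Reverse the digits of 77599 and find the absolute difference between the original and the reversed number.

21978

Reverse of 77599 is 99577.
|77599 − 99577| = 21978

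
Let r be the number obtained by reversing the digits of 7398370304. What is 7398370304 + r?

Reverse of 7398370304 is 4030738937.
7398370304 + 4030738937 = 11429109241

11429109241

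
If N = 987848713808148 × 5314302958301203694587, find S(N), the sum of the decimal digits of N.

165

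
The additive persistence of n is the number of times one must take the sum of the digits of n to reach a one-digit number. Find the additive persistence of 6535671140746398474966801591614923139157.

6535671140746398474966801591614923139157 → 186 → 15 → 6 (3 steps)

3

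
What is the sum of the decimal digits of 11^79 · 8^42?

11^79 · 8^42 = 1584169257773864980010492107054006552199313550854310508345128922387445986489470836343314702117317337843832422419948109824
Sum of its 121 digits: 515.

515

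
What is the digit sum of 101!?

101! = 9425947759838359420851623124482936749562312794702543768327889353416977599316221476503087861591808346911623490003549599583369706302603264000000000000000000000000
Sum of its 160 digits: 639.

639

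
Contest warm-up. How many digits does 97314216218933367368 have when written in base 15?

17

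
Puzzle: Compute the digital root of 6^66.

9

The digital root of n equals n mod 9 (or 9 when 9 | n), so we need 6^66 mod 9.
6^66 ≡ 0 (mod 9), so the digital root is 9.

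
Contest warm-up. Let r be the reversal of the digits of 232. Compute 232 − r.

0

Reverse of 232 is 232.
232 − 232 = 0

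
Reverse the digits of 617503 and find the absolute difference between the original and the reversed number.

Reverse of 617503 is 305716.
|617503 − 305716| = 311787

311787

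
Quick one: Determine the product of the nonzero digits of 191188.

1×9×1×1×8×8 = 576

576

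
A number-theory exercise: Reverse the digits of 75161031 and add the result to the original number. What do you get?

88177188

Reverse of 75161031 is 13016157.
75161031 + 13016157 = 88177188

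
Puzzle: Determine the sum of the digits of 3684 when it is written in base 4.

9

3684 in base 4 is 321210.
Digit sum: 3+2+1+2+1+0 = 9.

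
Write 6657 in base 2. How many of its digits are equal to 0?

9

6657 in base 2 is 1101000000001.
The digit 0 appears 9 times.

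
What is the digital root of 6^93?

The digital root of n equals n mod 9 (or 9 when 9 | n), so we need 6^93 mod 9.
6^93 ≡ 0 (mod 9), so the digital root is 9.

9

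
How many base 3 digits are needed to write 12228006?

15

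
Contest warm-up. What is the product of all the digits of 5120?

5×1×2×0 = 0

0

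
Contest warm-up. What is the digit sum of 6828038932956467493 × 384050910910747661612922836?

6828038932956467493 × 384050910910747661612922836 = 2622314571935980822664168201178375793351370148
Sum of its 46 digits: 195.

195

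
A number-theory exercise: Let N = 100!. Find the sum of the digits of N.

100! = 93326215443944152681699238856266700490715968264381621468592963895217599993229915608941463976156518286253697920827223758251185210916864000000000000000000000000
Sum of its 158 digits: 648.

648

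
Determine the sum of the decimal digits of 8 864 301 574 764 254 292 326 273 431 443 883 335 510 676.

184

8+8+6+4+3+0+1+5+7+4+7+6+4+2+5+4+2+9+2+3+2+6+2+7+3+4+3+1+4+4+3+8+8+3+3+3+5+5+1+0+6+7+6 = 184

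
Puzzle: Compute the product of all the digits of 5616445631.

5×6×1×6×4×4×5×6×3×1 = 259200

259200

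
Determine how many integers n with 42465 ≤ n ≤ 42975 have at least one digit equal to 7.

183

The integers in [42465, 42975] that have at least one digit equal to 7: 42467, 42470, 42471, 42472, 42473, 42474, …, 42974, 42975.
183 qualify.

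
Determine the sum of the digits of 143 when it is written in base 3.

143 in base 3 is 12022.
Digit sum: 1+2+0+2+2 = 7.

7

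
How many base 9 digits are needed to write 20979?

5

20979 in base 9 is 31700, which has 5 digits.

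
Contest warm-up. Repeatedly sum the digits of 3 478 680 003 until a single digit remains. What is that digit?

3+4+7+8+6+8+0+0+0+3 = 39
3+9 = 12
1+2 = 3
(Equivalently, 3 478 680 003 mod 9 = 3.)

3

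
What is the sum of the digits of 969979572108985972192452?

135

9+6+9+9+7+9+5+7+2+1+0+8+9+8+5+9+7+2+1+9+2+4+5+2 = 135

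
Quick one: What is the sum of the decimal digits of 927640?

28

9+2+7+6+4+0 = 28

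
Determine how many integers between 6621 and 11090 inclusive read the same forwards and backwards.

45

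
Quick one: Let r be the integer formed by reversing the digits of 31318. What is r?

Reversing 31318 gives 81313.

81313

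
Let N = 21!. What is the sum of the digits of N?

63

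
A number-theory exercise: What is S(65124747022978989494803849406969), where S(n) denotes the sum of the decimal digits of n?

6+5+1+2+4+7+4+7+0+2+2+9+7+8+9+8+9+4+9+4+8+0+3+8+4+9+4+0+6+9+6+9 = 173

173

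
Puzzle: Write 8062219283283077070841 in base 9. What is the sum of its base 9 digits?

81

8062219283283077070841 in base 9 is 81612214046412277047237.
Digit sum: 8+1+6+1+2+2+1+4+0+4+6+4+1+2+2+7+7+0+4+7+2+3+7 = 81.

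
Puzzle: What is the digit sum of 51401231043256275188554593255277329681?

156

5+1+4+0+1+2+3+1+0+4+3+2+5+6+2+7+5+1+8+8+5+5+4+5+9+3+2+5+5+2+7+7+3+2+9+6+8+1 = 156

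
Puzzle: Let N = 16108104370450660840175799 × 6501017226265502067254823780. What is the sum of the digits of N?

16108104370450660840175799 × 6501017226265502067254823780 = 104719063994782366514977614386208962976668105965700220
Sum of its 54 digits: 252.

252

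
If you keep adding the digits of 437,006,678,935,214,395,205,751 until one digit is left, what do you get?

3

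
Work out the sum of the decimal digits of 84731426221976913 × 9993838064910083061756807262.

84731426221976913 × 9993838064910083061756807262 = 846792152671313222271734205138780044754742206
Sum of its 45 digits: 174.

174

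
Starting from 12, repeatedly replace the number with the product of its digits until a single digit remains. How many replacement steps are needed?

12 → 2 (1 step)

1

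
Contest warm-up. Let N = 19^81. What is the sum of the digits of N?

523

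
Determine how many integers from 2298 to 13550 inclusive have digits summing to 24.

The integers in [2298, 13550] that have digits summing to 24: 2499, 2589, 2598, 2679, 2688, 2697, …, 13488, 13497.
460 qualify.

460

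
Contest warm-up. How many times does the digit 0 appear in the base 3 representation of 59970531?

59970531 in base 3 is 11011211211002210.
The digit 0 appears 4 times.

4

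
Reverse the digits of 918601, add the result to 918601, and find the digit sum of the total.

Reversal of 918601 is 106819; 918601 + 106819 = 1025420.
Digit sum of 1025420: 1+0+2+5+4+2+0 = 14.

14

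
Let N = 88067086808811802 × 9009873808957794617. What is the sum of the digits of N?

88067086808811802 × 9009873808957794617 = 793473338869925940121433668121669834
Sum of its 36 digits: 173.

173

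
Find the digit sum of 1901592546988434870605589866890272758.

194

1+9+0+1+5+9+2+5+4+6+9+8+8+4+3+4+8+7+0+6+0+5+5+8+9+8+6+6+8+9+0+2+7+2+7+5+8 = 194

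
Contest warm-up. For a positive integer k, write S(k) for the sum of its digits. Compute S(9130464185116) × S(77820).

S(9130464185116) = 9+1+3+0+4+6+4+1+8+5+1+1+6 = 49.
S(77820) = 7+7+8+2+0 = 24.
49 · 24 = 1176.

1176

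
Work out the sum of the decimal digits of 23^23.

23^23 = 20880467999847912034355032910567
Sum of its 32 digits: 146.

146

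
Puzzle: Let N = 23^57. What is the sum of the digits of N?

305

23^57 = 415419284132315712417280030850401847268465234537470378097327641202361494857303
Sum of its 78 digits: 305.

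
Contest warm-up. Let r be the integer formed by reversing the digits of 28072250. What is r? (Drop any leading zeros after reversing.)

5227082

Reversing 28072250 gives 5227082.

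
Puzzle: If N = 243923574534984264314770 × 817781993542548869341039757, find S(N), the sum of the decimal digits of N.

243923574534984264314770 × 817781993542548869341039757 = 199476307055243939464551940059367944995862932310890
Sum of its 51 digits: 245.

245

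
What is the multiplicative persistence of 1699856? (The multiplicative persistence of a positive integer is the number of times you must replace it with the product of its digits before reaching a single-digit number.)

2

1699856 → 116640 → 0 (2 steps)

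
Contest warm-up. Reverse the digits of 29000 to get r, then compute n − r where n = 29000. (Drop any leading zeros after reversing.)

28908

Reverse of 29000 is 92.
29000 − 92 = 28908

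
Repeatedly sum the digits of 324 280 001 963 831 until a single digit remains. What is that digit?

5

3+2+4+2+8+0+0+0+1+9+6+3+8+3+1 = 50
5+0 = 5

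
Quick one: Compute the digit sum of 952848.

36

9+5+2+8+4+8 = 36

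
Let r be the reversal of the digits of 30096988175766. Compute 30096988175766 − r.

Reverse of 30096988175766 is 66757188969003.
30096988175766 − 66757188969003 = -36660200793237

-36660200793237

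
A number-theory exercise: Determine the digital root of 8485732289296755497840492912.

5

8+4+8+5+7+3+2+2+8+9+2+9+6+7+5+5+4+9+7+8+4+0+4+9+2+9+1+2 = 149
1+4+9 = 14
1+4 = 5
(Equivalently, 8485732289296755497840492912 mod 9 = 5.)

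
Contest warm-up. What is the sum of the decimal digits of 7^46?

187

7^46 = 749048330965186233494494102694564493649
Sum of its 39 digits: 187.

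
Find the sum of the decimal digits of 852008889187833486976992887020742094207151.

205

8+5+2+0+0+8+8+8+9+1+8+7+8+3+3+4+8+6+9+7+6+9+9+2+8+8+7+0+2+0+7+4+2+0+9+4+2+0+7+1+5+1 = 205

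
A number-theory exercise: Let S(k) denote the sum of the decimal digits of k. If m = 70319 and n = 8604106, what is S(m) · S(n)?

500

S(70319) = 7+0+3+1+9 = 20.
S(8604106) = 8+6+0+4+1+0+6 = 25.
20 · 25 = 500.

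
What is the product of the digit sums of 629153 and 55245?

546

S(629153) = 6+2+9+1+5+3 = 26.
S(55245) = 5+5+2+4+5 = 21.
26 · 21 = 546.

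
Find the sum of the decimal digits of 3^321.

3^321 = 1431933221433912343459435510743493220748674559117715541550256824437315960641550425377500316402721134722265221484510890221119247045866928844005034495251203
Sum of its 154 digits: 585.

585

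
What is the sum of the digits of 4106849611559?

4+1+0+6+8+4+9+6+1+1+5+5+9 = 59

59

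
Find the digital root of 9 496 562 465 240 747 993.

9+4+9+6+5+6+2+4+6+5+2+4+0+7+4+7+9+9+3 = 101
1+0+1 = 2
(Equivalently, 9 496 562 465 240 747 993 mod 9 = 2.)

2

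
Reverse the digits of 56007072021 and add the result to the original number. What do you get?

68034142086

Reverse of 56007072021 is 12027070065.
56007072021 + 12027070065 = 68034142086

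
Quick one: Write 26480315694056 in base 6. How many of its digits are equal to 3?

3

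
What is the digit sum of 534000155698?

46

5+3+4+0+0+0+1+5+5+6+9+8 = 46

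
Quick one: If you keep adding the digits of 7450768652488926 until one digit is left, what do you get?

7+4+5+0+7+6+8+6+5+2+4+8+8+9+2+6 = 87
8+7 = 15
1+5 = 6

6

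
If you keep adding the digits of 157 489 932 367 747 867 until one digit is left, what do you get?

1+5+7+4+8+9+9+3+2+3+6+7+7+4+7+8+6+7 = 103
1+0+3 = 4

4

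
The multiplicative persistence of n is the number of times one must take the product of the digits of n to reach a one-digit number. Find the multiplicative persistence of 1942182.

1942182 → 1152 → 10 → 0 (3 steps)

3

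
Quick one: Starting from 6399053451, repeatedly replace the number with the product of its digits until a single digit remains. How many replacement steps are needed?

1

6399053451 → 0 (1 step)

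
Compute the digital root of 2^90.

1

The digital root of n equals n mod 9 (or 9 when 9 | n), so we need 2^90 mod 9.
2^90 ≡ 1 (mod 9), so the digital root is 1.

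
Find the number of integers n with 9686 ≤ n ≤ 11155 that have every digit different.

449

The integers in [9686, 11155] that have every digit different: 9687, 9701, 9702, 9703, 9704, 9705, …, 10986, 10987.
449 qualify.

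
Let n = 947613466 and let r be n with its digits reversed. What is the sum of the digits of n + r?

Reversal of 947613466 is 664316749; 947613466 + 664316749 = 1611930215.
Digit sum of 1611930215: 1+6+1+1+9+3+0+2+1+5 = 29.

29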